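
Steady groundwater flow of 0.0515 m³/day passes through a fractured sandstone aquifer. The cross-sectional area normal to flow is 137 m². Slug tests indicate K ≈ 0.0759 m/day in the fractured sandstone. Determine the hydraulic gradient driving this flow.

From Q = K·A·i, i = Q / (K·A) = 0.0515 / (0.07590 × 137.0) = 0.004953.

0.00495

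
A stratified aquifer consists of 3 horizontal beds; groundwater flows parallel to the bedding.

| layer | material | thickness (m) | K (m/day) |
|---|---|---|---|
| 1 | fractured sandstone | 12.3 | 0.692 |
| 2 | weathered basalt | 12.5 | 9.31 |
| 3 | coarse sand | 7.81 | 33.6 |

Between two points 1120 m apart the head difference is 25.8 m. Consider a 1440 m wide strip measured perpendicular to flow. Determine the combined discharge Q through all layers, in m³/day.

Flow is parallel to layering, so each bed carries its own Darcy discharge and the transmissivities add.
Σ(K_i·b_i) = 0.692×12.3 + 9.31×12.5 + 33.6×7.81 = 387.3 m²/day.
Hydraulic gradient i = Δh / L = 25.8 / 1120 = 0.02304.
Q = Σ(K_i·b_i) · W · i = 387.3 × 1440 × 0.02304 = 12847 m³/day.

12800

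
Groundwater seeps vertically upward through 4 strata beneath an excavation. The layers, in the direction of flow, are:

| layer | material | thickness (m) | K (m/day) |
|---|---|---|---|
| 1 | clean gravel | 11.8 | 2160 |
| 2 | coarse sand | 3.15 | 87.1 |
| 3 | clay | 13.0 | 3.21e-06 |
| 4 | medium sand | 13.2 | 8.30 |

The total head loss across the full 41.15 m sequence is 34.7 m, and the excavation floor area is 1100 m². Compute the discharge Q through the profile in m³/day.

Flow is perpendicular to layering, so the layers act in series and the equivalent K is the thickness-weighted harmonic mean.
Total thickness L = 11.8 + 3.15 + 13.0 + 13.2 = 41.15 m.
Σ(b_i/K_i) = 11.8/2160 + 3.15/87.1 + 13.0/3.21e-06 + 13.2/8.30 = 4.050e+06 d.
K_eq = L / Σ(b_i/K_i) = 41.15 / 4.050e+06 = 1.016e-05 m/day.
Q = K_eq · A · (Δh/L) = 1.016e-05 × 1100 × (34.7/41.15) = 0.009425 m³/day.

0.00943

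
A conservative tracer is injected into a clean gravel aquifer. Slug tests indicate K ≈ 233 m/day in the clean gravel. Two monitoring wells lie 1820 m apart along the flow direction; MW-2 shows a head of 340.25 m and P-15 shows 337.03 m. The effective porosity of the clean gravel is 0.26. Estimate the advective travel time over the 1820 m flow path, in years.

Hydraulic gradient i = (340.25 − 337.03) / 1820 = 3.22 / 1820 = 0.001769.
Darcy flux q = K · i = 233.0 × 0.001769 = 0.4122 m/day.
Seepage velocity v = q / n_e = 0.4122 / 0.26 = 1.586 m/day.
Travel time t = L / v = 1820 / 1.586 = 1148 days = 3.143 years.

3.14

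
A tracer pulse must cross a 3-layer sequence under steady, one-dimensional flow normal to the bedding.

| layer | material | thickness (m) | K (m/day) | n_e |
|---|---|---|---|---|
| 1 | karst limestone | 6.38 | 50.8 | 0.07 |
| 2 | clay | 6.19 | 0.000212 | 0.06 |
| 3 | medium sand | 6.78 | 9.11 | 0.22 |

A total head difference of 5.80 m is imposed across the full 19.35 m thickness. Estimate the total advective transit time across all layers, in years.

With flow normal to the layers, continuity requires the same specific discharge q through every layer.
Σ(b_i/K_i) = 6.38/50.8 + 6.19/0.000212 + 6.78/9.11 = 29199 d.
q = Δh / Σ(b_i/K_i) = 5.80 / 29199 = 0.0001986 m/day.
In each layer the seepage velocity is v_i = q/n_i, so the layer transit time is t_i = b_i·n_i / q:
  layer 1 (karst limestone): t_1 = 6.38 × 0.07 / 0.0001986 = 2248 d
  layer 2 (clay): t_2 = 6.19 × 0.06 / 0.0001986 = 1870 d
  layer 3 (medium sand): t_3 = 6.78 × 0.22 / 0.0001986 = 7509 d
Total t = Σ t_i = 11627 days = 31.83 years.

31.8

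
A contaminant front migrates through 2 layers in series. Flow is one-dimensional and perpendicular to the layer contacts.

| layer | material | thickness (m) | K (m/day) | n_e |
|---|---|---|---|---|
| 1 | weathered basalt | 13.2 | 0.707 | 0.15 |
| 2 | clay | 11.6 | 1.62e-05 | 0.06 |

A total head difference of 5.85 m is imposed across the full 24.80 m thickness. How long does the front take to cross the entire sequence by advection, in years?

With flow normal to the layers, continuity requires the same specific discharge q through every layer.
Σ(b_i/K_i) = 13.2/0.707 + 11.6/1.62e-05 = 7.161e+05 d.
q = Δh / Σ(b_i/K_i) = 5.85 / 7.161e+05 = 8.170e-06 m/day.
In each layer the seepage velocity is v_i = q/n_i, so the layer transit time is t_i = b_i·n_i / q:
  layer 1 (weathered basalt): t_1 = 13.2 × 0.15 / 8.170e-06 = 2.424e+05 d
  layer 2 (clay): t_2 = 11.6 × 0.06 / 8.170e-06 = 85194 d
Total t = Σ t_i = 3.276e+05 days = 896.8 years.

897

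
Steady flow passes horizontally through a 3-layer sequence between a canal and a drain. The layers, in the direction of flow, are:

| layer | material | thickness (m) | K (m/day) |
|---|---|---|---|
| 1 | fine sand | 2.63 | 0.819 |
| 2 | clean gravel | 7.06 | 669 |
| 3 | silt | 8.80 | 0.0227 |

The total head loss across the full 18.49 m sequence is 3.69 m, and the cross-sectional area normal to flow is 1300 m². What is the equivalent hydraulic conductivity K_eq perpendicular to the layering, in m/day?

0.0473

Flow is perpendicular to layering, so the layers act in series and the equivalent K is the thickness-weighted harmonic mean.
Total thickness L = 2.63 + 7.06 + 8.80 = 18.49 m.
Σ(b_i/K_i) = 2.63/0.819 + 7.06/669 + 8.80/0.0227 = 390.9 d.
K_eq = L / Σ(b_i/K_i) = 18.49 / 390.9 = 0.04730 m/day.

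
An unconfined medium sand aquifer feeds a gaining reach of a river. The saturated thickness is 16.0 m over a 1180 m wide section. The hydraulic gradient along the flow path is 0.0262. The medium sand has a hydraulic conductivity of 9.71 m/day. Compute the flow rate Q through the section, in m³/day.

4800

Cross-sectional area A = 1180 × 16.0 = 18880 m².
Hydraulic gradient i = 0.0262.
Darcy's law: Q = K · A · i = 9.710 × 18880 × 0.02620 = 4803 m³/day.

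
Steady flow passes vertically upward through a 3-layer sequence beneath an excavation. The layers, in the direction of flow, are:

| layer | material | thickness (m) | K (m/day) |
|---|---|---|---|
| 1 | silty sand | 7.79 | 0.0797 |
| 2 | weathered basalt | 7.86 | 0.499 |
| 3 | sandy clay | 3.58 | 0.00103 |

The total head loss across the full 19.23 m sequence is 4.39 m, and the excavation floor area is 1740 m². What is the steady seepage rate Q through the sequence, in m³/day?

2.13

Flow is perpendicular to layering, so the layers act in series and the equivalent K is the thickness-weighted harmonic mean.
Total thickness L = 7.79 + 7.86 + 3.58 = 19.23 m.
Σ(b_i/K_i) = 7.79/0.0797 + 7.86/0.499 + 3.58/0.00103 = 3589 d.
K_eq = L / Σ(b_i/K_i) = 19.23 / 3589 = 0.005358 m/day.
Q = K_eq · A · (Δh/L) = 0.005358 × 1740 × (4.39/19.23) = 2.128 m³/day.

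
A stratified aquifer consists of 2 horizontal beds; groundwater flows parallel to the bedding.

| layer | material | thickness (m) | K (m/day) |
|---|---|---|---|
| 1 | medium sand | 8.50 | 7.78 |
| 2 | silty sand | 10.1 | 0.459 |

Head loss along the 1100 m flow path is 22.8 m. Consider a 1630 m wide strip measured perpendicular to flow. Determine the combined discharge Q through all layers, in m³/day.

Flow is parallel to layering, so each bed carries its own Darcy discharge and the transmissivities add.
Σ(K_i·b_i) = 7.78×8.50 + 0.459×10.1 = 70.77 m²/day.
Hydraulic gradient i = Δh / L = 22.8 / 1100 = 0.02073.
Q = Σ(K_i·b_i) · W · i = 70.77 × 1630 × 0.02073 = 2391 m³/day.

2390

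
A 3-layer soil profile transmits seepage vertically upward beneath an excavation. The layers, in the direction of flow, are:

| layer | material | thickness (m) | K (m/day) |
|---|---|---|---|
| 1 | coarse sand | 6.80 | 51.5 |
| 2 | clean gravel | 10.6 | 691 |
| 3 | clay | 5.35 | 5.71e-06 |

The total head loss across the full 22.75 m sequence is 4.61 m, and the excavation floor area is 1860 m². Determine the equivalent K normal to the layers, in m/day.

2.43e-05

Flow is perpendicular to layering, so the layers act in series and the equivalent K is the thickness-weighted harmonic mean.
Total thickness L = 6.80 + 10.6 + 5.35 = 22.75 m.
Σ(b_i/K_i) = 6.80/51.5 + 10.6/691 + 5.35/5.71e-06 = 9.370e+05 d.
K_eq = L / Σ(b_i/K_i) = 22.75 / 9.370e+05 = 2.428e-05 m/day.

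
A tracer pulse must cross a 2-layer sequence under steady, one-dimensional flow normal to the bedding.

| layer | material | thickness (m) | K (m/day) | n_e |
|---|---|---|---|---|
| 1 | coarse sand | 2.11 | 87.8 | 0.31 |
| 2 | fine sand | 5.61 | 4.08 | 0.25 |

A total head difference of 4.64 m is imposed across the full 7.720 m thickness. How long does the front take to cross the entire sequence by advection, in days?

With flow normal to the layers, continuity requires the same specific discharge q through every layer.
Σ(b_i/K_i) = 2.11/87.8 + 5.61/4.08 = 1.399 d.
q = Δh / Σ(b_i/K_i) = 4.64 / 1.399 = 3.317 m/day.
In each layer the seepage velocity is v_i = q/n_i, so the layer transit time is t_i = b_i·n_i / q:
  layer 1 (coarse sand): t_1 = 2.11 × 0.31 / 3.317 = 0.1972 d
  layer 2 (fine sand): t_2 = 5.61 × 0.25 / 3.317 = 0.4229 d
Total t = Σ t_i = 0.6201 days.

0.620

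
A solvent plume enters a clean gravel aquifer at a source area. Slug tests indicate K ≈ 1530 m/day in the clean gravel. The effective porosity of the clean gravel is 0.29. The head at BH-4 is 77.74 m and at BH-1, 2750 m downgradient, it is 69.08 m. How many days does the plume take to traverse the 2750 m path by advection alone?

Hydraulic gradient i = (77.74 − 69.08) / 2750 = 8.66 / 2750 = 0.003149.
Darcy flux q = K · i = 1530 × 0.003149 = 4.818 m/day.
Seepage velocity v = q / n_e = 4.818 / 0.29 = 16.61 m/day.
Travel time t = L / v = 2750 / 16.61 = 165.5 days.

166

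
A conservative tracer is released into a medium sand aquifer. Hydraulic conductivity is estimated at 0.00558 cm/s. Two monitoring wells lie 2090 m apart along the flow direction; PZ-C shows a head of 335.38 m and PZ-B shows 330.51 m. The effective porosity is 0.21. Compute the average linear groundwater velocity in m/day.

Convert K: 0.00558 cm/s × 864 = 4.821 m/day.
Hydraulic gradient i = (335.38 − 330.51) / 2090 = 4.87 / 2090 = 0.002330.
Darcy flux q = K · i = 4.821 × 0.002330 = 0.01123 m/day.
Seepage velocity v = q / n_e = 0.01123 / 0.21 = 0.05349 m/day.

0.0535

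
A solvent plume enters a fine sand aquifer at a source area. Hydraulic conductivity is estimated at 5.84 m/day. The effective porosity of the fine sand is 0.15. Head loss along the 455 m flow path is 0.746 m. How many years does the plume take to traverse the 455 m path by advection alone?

19.5

Hydraulic gradient i = Δh / L = 0.746 / 455 = 0.001640.
Darcy flux q = K · i = 5.840 × 0.001640 = 0.009575 m/day.
Seepage velocity v = q / n_e = 0.009575 / 0.15 = 0.06383 m/day.
Travel time t = L / v = 455 / 0.06383 = 7128 days = 19.52 years.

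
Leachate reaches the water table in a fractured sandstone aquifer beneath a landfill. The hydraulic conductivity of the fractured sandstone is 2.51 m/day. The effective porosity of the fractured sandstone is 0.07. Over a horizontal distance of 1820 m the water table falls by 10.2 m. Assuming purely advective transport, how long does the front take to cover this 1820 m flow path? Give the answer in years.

Hydraulic gradient i = Δh / L = 10.2 / 1820 = 0.005604.
Darcy flux q = K · i = 2.510 × 0.005604 = 0.01407 m/day.
Seepage velocity v = q / n_e = 0.01407 / 0.07 = 0.2010 m/day.
Travel time t = L / v = 1820 / 0.2010 = 9057 days = 24.80 years.

24.8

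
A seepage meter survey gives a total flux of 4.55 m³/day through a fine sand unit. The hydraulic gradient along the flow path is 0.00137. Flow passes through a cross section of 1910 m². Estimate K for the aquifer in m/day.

1.74

Hydraulic gradient i = 0.00137.
From Q = K·A·i, K = Q / (A·i) = 4.55 / (1910 × 0.001370) = 1.739 m/day.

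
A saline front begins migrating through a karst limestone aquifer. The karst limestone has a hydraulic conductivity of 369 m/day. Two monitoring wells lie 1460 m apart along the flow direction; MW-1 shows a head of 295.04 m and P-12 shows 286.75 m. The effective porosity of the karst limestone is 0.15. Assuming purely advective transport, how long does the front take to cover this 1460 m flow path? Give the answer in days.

105

Hydraulic gradient i = (295.04 − 286.75) / 1460 = 8.29 / 1460 = 0.005678.
Darcy flux q = K · i = 369.0 × 0.005678 = 2.095 m/day.
Seepage velocity v = q / n_e = 2.095 / 0.15 = 13.97 m/day.
Travel time t = L / v = 1460 / 13.97 = 104.5 days.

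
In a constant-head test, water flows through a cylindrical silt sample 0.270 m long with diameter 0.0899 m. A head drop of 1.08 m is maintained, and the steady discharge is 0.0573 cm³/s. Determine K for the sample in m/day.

0.195

Cross-sectional area A = π·(d/2)² = π × (0.0899/2)² = 0.006348 m².
Convert discharge: 0.0573 cm³/s = 5.730e-08 m³/s.
Darcy's law rearranged: K = Q·L / (A·Δh) = 5.730e-08 × 0.270 / (0.006348 × 1.08) = 2.257e-06 m/s = 0.1950 m/day.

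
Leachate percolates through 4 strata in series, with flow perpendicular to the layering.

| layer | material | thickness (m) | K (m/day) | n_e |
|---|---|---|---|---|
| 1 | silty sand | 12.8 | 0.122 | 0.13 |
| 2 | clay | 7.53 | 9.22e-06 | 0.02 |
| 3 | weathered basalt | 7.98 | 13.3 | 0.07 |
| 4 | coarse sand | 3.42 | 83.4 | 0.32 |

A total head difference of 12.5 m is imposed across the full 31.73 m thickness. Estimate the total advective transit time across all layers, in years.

With flow normal to the layers, continuity requires the same specific discharge q through every layer.
Σ(b_i/K_i) = 12.8/0.122 + 7.53/9.22e-06 + 7.98/13.3 + 3.42/83.4 = 8.168e+05 d.
q = Δh / Σ(b_i/K_i) = 12.5 / 8.168e+05 = 1.530e-05 m/day.
In each layer the seepage velocity is v_i = q/n_i, so the layer transit time is t_i = b_i·n_i / q:
  layer 1 (silty sand): t_1 = 12.8 × 0.13 / 1.530e-05 = 1.087e+05 d
  layer 2 (clay): t_2 = 7.53 × 0.02 / 1.530e-05 = 9841 d
  layer 3 (weathered basalt): t_3 = 7.98 × 0.07 / 1.530e-05 = 36502 d
  layer 4 (coarse sand): t_4 = 3.42 × 0.32 / 1.530e-05 = 71513 d
Total t = Σ t_i = 2.266e+05 days = 620.4 years.

620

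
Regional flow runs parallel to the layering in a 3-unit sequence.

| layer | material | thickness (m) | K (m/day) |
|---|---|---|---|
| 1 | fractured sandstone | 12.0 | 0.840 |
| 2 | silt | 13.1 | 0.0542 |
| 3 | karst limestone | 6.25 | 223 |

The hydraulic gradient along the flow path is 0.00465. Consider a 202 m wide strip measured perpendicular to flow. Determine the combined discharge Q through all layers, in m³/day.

Flow is parallel to layering, so each bed carries its own Darcy discharge and the transmissivities add.
Σ(K_i·b_i) = 0.840×12.0 + 0.0542×13.1 + 223×6.25 = 1405 m²/day.
Hydraulic gradient i = 0.00465.
Q = Σ(K_i·b_i) · W · i = 1405 × 202 × 0.004650 = 1319 m³/day.

1320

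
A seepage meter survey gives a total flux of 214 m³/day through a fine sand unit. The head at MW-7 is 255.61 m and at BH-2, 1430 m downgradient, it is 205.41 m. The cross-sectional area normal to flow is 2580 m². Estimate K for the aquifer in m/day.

Hydraulic gradient i = (255.61 − 205.41) / 1430 = 50.2 / 1430 = 0.03510.
From Q = K·A·i, K = Q / (A·i) = 214 / (2580 × 0.03510) = 2.363 m/day.

2.36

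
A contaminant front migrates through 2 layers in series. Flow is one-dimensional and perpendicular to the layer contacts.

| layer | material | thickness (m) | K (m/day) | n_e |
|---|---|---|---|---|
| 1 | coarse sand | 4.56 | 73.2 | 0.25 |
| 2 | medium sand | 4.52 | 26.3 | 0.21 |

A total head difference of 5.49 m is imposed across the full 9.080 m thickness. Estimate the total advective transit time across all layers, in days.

With flow normal to the layers, continuity requires the same specific discharge q through every layer.
Σ(b_i/K_i) = 4.56/73.2 + 4.52/26.3 = 0.2342 d.
q = Δh / Σ(b_i/K_i) = 5.49 / 0.2342 = 23.45 m/day.
In each layer the seepage velocity is v_i = q/n_i, so the layer transit time is t_i = b_i·n_i / q:
  layer 1 (coarse sand): t_1 = 4.56 × 0.25 / 23.45 = 0.04862 d
  layer 2 (medium sand): t_2 = 4.52 × 0.21 / 23.45 = 0.04049 d
Total t = Σ t_i = 0.08911 days.

0.0891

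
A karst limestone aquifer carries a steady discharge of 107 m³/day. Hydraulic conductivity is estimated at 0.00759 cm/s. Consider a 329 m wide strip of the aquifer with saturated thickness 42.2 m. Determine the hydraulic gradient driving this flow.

0.00118

Convert K: 0.00759 cm/s × 864 = 6.558 m/day.
Cross-sectional area A = 329 × 42.2 = 13884 m².
From Q = K·A·i, i = Q / (K·A) = 107 / (6.558 × 13884) = 0.001175.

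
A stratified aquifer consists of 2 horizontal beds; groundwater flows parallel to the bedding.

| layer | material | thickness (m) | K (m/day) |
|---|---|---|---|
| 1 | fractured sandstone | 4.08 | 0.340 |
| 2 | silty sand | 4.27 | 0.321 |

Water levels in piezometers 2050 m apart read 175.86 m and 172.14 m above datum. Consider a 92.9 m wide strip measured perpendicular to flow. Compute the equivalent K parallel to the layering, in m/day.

Flow is parallel to layering, so each bed carries its own Darcy discharge and the transmissivities add.
Σ(K_i·b_i) = 0.340×4.08 + 0.321×4.27 = 2.758 m²/day.
Total thickness b = 8.350 m, so K_eq = Σ(K_i·b_i)/b = 0.3303 m/day.

0.330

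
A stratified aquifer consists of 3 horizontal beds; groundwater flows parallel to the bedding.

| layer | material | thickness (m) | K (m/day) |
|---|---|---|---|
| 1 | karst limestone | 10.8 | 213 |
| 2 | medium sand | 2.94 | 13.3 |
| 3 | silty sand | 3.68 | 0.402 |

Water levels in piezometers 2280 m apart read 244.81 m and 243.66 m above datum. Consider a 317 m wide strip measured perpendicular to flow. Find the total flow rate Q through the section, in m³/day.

374

Flow is parallel to layering, so each bed carries its own Darcy discharge and the transmissivities add.
Σ(K_i·b_i) = 213×10.8 + 13.3×2.94 + 0.402×3.68 = 2341 m²/day.
Hydraulic gradient i = (244.81 − 243.66) / 2280 = 1.15 / 2280 = 0.0005044.
Q = Σ(K_i·b_i) · W · i = 2341 × 317 × 0.0005044 = 374.3 m³/day.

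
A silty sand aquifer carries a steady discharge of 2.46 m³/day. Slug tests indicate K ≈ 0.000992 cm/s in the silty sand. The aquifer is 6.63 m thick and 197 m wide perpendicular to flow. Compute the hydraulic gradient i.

0.00220

Convert K: 0.000992 cm/s × 864 = 0.8571 m/day.
Cross-sectional area A = 197 × 6.63 = 1306 m².
From Q = K·A·i, i = Q / (K·A) = 2.46 / (0.8571 × 1306) = 0.002198.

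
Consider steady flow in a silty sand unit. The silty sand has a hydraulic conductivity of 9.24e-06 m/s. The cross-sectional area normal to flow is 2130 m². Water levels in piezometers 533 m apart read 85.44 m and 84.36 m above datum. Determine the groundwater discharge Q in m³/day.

3.45

Convert K: 9.24e-06 m/s × 86400 = 0.7983 m/day.
Hydraulic gradient i = (85.44 − 84.36) / 533 = 1.08 / 533 = 0.002026.
Darcy's law: Q = K · A · i = 0.7983 × 2130 × 0.002026 = 3.446 m³/day.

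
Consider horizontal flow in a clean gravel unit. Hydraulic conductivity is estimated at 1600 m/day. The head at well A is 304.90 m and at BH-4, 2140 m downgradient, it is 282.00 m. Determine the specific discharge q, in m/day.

17.1

Hydraulic gradient i = (304.90 − 282.00) / 2140 = 22.9 / 2140 = 0.01070.
Specific discharge q = K · i = 1600 × 0.01070 = 17.12 m/day.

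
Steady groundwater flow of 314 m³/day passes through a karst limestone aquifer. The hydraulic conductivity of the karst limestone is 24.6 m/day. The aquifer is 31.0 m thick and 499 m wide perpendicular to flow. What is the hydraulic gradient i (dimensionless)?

Cross-sectional area A = 499 × 31.0 = 15469 m².
From Q = K·A·i, i = Q / (K·A) = 314 / (24.60 × 15469) = 0.0008251.

0.000825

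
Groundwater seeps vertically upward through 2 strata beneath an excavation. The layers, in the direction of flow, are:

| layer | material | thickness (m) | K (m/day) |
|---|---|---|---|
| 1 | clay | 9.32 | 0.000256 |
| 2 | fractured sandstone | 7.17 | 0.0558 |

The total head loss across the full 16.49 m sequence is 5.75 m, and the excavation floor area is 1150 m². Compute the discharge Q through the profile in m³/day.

0.181

Flow is perpendicular to layering, so the layers act in series and the equivalent K is the thickness-weighted harmonic mean.
Total thickness L = 9.32 + 7.17 = 16.49 m.
Σ(b_i/K_i) = 9.32/0.000256 + 7.17/0.0558 = 36535 d.
K_eq = L / Σ(b_i/K_i) = 16.49 / 36535 = 0.0004514 m/day.
Q = K_eq · A · (Δh/L) = 0.0004514 × 1150 × (5.75/16.49) = 0.1810 m³/day.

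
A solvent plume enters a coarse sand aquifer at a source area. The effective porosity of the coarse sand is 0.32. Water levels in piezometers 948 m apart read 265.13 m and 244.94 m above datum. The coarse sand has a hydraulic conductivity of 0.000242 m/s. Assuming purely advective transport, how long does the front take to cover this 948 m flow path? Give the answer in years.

1.87

Convert K: 0.000242 m/s × 86400 = 20.91 m/day.
Hydraulic gradient i = (265.13 − 244.94) / 948 = 20.19 / 948 = 0.02130.
Darcy flux q = K · i = 20.91 × 0.02130 = 0.4453 m/day.
Seepage velocity v = q / n_e = 0.4453 / 0.32 = 1.392 m/day.
Travel time t = L / v = 948 / 1.392 = 681.2 days = 1.865 years.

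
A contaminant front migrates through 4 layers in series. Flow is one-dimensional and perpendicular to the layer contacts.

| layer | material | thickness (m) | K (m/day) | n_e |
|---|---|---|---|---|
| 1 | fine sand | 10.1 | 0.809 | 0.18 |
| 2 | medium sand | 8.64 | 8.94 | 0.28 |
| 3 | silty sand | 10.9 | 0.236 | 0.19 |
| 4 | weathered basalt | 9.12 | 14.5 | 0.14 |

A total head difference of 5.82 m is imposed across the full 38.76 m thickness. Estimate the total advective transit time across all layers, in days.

With flow normal to the layers, continuity requires the same specific discharge q through every layer.
Σ(b_i/K_i) = 10.1/0.809 + 8.64/8.94 + 10.9/0.236 + 9.12/14.5 = 60.27 d.
q = Δh / Σ(b_i/K_i) = 5.82 / 60.27 = 0.09657 m/day.
In each layer the seepage velocity is v_i = q/n_i, so the layer transit time is t_i = b_i·n_i / q:
  layer 1 (fine sand): t_1 = 10.1 × 0.18 / 0.09657 = 18.83 d
  layer 2 (medium sand): t_2 = 8.64 × 0.28 / 0.09657 = 25.05 d
  layer 3 (silty sand): t_3 = 10.9 × 0.19 / 0.09657 = 21.45 d
  layer 4 (weathered basalt): t_4 = 9.12 × 0.14 / 0.09657 = 13.22 d
Total t = Σ t_i = 78.54 days.

78.5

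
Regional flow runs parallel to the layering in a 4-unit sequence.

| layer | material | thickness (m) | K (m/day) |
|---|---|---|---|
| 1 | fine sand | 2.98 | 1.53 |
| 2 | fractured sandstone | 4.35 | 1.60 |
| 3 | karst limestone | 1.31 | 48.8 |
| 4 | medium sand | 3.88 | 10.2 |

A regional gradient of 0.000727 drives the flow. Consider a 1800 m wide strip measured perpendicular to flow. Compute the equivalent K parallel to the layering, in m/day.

9.19

Flow is parallel to layering, so each bed carries its own Darcy discharge and the transmissivities add.
Σ(K_i·b_i) = 1.53×2.98 + 1.60×4.35 + 48.8×1.31 + 10.2×3.88 = 115.0 m²/day.
Total thickness b = 12.52 m, so K_eq = Σ(K_i·b_i)/b = 9.187 m/day.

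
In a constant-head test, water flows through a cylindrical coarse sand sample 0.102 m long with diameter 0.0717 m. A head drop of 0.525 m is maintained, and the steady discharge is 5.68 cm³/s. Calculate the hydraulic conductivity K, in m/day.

Cross-sectional area A = π·(d/2)² = π × (0.0717/2)² = 0.004038 m².
Convert discharge: 5.68 cm³/s = 5.680e-06 m³/s.
Darcy's law rearranged: K = Q·L / (A·Δh) = 5.680e-06 × 0.102 / (0.004038 × 0.525) = 0.0002733 m/s = 23.61 m/day.

23.6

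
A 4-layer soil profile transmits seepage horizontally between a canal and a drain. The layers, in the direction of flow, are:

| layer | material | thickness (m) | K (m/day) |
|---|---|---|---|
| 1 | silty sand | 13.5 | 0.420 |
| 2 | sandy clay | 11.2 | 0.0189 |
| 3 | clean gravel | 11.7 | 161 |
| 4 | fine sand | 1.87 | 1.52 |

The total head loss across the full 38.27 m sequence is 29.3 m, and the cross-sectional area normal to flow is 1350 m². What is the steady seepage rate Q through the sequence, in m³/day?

Flow is perpendicular to layering, so the layers act in series and the equivalent K is the thickness-weighted harmonic mean.
Total thickness L = 13.5 + 11.2 + 11.7 + 1.87 = 38.27 m.
Σ(b_i/K_i) = 13.5/0.420 + 11.2/0.0189 + 11.7/161 + 1.87/1.52 = 626.0 d.
K_eq = L / Σ(b_i/K_i) = 38.27 / 626.0 = 0.06113 m/day.
Q = K_eq · A · (Δh/L) = 0.06113 × 1350 × (29.3/38.27) = 63.18 m³/day.

63.2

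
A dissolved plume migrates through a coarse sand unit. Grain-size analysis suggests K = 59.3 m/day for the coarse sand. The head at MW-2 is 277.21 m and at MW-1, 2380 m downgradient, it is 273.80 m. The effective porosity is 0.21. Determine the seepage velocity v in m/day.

Hydraulic gradient i = (277.21 − 273.80) / 2380 = 3.41 / 2380 = 0.001433.
Darcy flux q = K · i = 59.30 × 0.001433 = 0.08496 m/day.
Seepage velocity v = q / n_e = 0.08496 / 0.21 = 0.4046 m/day.

0.405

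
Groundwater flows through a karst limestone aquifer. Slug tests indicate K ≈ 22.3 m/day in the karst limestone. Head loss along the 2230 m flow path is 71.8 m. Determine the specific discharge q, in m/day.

Hydraulic gradient i = Δh / L = 71.8 / 2230 = 0.03220.
Specific discharge q = K · i = 22.30 × 0.03220 = 0.7180 m/day.

0.718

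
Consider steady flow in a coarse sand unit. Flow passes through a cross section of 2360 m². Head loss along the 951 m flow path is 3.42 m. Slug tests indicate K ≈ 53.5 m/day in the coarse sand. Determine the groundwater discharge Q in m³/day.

454

Hydraulic gradient i = Δh / L = 3.42 / 951 = 0.003596.
Darcy's law: Q = K · A · i = 53.50 × 2360 × 0.003596 = 454.1 m³/day.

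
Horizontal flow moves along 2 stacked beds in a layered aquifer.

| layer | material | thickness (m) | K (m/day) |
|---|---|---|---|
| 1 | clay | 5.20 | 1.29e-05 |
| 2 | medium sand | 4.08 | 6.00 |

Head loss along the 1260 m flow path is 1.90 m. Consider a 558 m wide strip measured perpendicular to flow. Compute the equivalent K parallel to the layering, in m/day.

Flow is parallel to layering, so each bed carries its own Darcy discharge and the transmissivities add.
Σ(K_i·b_i) = 1.29e-05×5.20 + 6.00×4.08 = 24.48 m²/day.
Total thickness b = 9.280 m, so K_eq = Σ(K_i·b_i)/b = 2.638 m/day.

2.64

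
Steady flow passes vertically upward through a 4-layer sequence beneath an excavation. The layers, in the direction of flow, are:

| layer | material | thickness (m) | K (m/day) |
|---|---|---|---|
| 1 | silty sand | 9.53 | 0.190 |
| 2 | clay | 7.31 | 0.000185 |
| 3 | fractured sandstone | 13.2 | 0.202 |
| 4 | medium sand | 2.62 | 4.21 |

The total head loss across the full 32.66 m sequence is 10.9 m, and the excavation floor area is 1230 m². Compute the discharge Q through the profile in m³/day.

Flow is perpendicular to layering, so the layers act in series and the equivalent K is the thickness-weighted harmonic mean.
Total thickness L = 9.53 + 7.31 + 13.2 + 2.62 = 32.66 m.
Σ(b_i/K_i) = 9.53/0.190 + 7.31/0.000185 + 13.2/0.202 + 2.62/4.21 = 39630 d.
K_eq = L / Σ(b_i/K_i) = 32.66 / 39630 = 0.0008241 m/day.
Q = K_eq · A · (Δh/L) = 0.0008241 × 1230 × (10.9/32.66) = 0.3383 m³/day.

0.338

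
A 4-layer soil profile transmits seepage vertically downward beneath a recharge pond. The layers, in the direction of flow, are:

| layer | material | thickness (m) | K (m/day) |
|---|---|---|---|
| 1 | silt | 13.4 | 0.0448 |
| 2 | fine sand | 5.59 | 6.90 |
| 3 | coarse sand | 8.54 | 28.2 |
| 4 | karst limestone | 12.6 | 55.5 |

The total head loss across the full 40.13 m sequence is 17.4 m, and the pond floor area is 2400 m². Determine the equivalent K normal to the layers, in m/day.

Flow is perpendicular to layering, so the layers act in series and the equivalent K is the thickness-weighted harmonic mean.
Total thickness L = 13.4 + 5.59 + 8.54 + 12.6 = 40.13 m.
Σ(b_i/K_i) = 13.4/0.0448 + 5.59/6.90 + 8.54/28.2 + 12.6/55.5 = 300.4 d.
K_eq = L / Σ(b_i/K_i) = 40.13 / 300.4 = 0.1336 m/day.

0.134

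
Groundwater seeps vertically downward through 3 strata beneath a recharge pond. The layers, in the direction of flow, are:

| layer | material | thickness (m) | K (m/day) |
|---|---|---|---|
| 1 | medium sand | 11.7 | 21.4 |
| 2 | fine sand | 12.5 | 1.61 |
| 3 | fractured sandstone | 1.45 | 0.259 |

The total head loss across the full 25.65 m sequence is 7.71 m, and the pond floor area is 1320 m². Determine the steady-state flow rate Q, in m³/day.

732

Flow is perpendicular to layering, so the layers act in series and the equivalent K is the thickness-weighted harmonic mean.
Total thickness L = 11.7 + 12.5 + 1.45 = 25.65 m.
Σ(b_i/K_i) = 11.7/21.4 + 12.5/1.61 + 1.45/0.259 = 13.91 d.
K_eq = L / Σ(b_i/K_i) = 25.65 / 13.91 = 1.844 m/day.
Q = K_eq · A · (Δh/L) = 1.844 × 1320 × (7.71/25.65) = 731.7 m³/day.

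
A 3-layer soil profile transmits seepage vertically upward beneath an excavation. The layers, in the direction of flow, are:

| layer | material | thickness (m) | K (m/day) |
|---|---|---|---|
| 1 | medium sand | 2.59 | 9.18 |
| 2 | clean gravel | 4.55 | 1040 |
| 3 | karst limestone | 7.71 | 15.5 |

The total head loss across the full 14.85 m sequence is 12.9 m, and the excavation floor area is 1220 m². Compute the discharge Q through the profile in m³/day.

20100

Flow is perpendicular to layering, so the layers act in series and the equivalent K is the thickness-weighted harmonic mean.
Total thickness L = 2.59 + 4.55 + 7.71 = 14.85 m.
Σ(b_i/K_i) = 2.59/9.18 + 4.55/1040 + 7.71/15.5 = 0.7839 d.
K_eq = L / Σ(b_i/K_i) = 14.85 / 0.7839 = 18.94 m/day.
Q = K_eq · A · (Δh/L) = 18.94 × 1220 × (12.9/14.85) = 20076 m³/day.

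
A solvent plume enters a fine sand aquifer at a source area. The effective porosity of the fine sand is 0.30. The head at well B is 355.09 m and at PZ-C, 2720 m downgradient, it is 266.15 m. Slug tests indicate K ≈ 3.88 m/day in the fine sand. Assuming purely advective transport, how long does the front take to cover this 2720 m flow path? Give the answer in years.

17.6

Hydraulic gradient i = (355.09 − 266.15) / 2720 = 88.94 / 2720 = 0.03270.
Darcy flux q = K · i = 3.880 × 0.03270 = 0.1269 m/day.
Seepage velocity v = q / n_e = 0.1269 / 0.30 = 0.4229 m/day.
Travel time t = L / v = 2720 / 0.4229 = 6432 days = 17.61 years.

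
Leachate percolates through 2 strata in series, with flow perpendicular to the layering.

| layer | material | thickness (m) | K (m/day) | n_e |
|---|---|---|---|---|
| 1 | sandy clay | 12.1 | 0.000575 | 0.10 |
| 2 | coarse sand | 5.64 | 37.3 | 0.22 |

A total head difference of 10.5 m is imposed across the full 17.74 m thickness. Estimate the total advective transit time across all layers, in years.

With flow normal to the layers, continuity requires the same specific discharge q through every layer.
Σ(b_i/K_i) = 12.1/0.000575 + 5.64/37.3 = 21044 d.
q = Δh / Σ(b_i/K_i) = 10.5 / 21044 = 0.0004990 m/day.
In each layer the seepage velocity is v_i = q/n_i, so the layer transit time is t_i = b_i·n_i / q:
  layer 1 (sandy clay): t_1 = 12.1 × 0.10 / 0.0004990 = 2425 d
  layer 2 (coarse sand): t_2 = 5.64 × 0.22 / 0.0004990 = 2487 d
Total t = Σ t_i = 4912 days = 13.45 years.

13.4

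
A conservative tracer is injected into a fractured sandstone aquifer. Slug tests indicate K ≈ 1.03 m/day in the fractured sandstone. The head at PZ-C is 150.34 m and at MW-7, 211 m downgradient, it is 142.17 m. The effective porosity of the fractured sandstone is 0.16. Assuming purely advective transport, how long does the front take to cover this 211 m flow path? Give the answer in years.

Hydraulic gradient i = (150.34 − 142.17) / 211 = 8.17 / 211 = 0.03872.
Darcy flux q = K · i = 1.030 × 0.03872 = 0.03988 m/day.
Seepage velocity v = q / n_e = 0.03988 / 0.16 = 0.2493 m/day.
Travel time t = L / v = 211 / 0.2493 = 846.5 days = 2.318 years.

2.32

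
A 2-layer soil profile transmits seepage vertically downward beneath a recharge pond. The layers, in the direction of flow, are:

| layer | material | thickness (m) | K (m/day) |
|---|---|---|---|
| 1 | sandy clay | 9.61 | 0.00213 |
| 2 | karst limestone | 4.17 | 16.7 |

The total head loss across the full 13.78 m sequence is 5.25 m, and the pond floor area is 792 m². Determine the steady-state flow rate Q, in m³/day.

Flow is perpendicular to layering, so the layers act in series and the equivalent K is the thickness-weighted harmonic mean.
Total thickness L = 9.61 + 4.17 = 13.78 m.
Σ(b_i/K_i) = 9.61/0.00213 + 4.17/16.7 = 4512 d.
K_eq = L / Σ(b_i/K_i) = 13.78 / 4512 = 0.003054 m/day.
Q = K_eq · A · (Δh/L) = 0.003054 × 792 × (5.25/13.78) = 0.9215 m³/day.

0.922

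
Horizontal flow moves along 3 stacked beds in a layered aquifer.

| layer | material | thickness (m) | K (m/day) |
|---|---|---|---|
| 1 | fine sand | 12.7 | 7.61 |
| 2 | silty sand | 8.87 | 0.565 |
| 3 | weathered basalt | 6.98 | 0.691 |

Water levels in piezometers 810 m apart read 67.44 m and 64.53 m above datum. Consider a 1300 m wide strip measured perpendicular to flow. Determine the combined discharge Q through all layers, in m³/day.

497

Flow is parallel to layering, so each bed carries its own Darcy discharge and the transmissivities add.
Σ(K_i·b_i) = 7.61×12.7 + 0.565×8.87 + 0.691×6.98 = 106.5 m²/day.
Hydraulic gradient i = (67.44 − 64.53) / 810 = 2.91 / 810 = 0.003593.
Q = Σ(K_i·b_i) · W · i = 106.5 × 1300 × 0.003593 = 497.3 m³/day.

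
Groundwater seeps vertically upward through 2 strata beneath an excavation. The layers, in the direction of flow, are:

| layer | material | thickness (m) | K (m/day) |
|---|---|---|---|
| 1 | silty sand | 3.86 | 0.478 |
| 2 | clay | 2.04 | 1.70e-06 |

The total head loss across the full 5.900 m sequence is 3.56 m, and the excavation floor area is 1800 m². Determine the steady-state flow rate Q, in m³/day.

Flow is perpendicular to layering, so the layers act in series and the equivalent K is the thickness-weighted harmonic mean.
Total thickness L = 3.86 + 2.04 = 5.900 m.
Σ(b_i/K_i) = 3.86/0.478 + 2.04/1.70e-06 = 1.200e+06 d.
K_eq = L / Σ(b_i/K_i) = 5.900 / 1.200e+06 = 4.917e-06 m/day.
Q = K_eq · A · (Δh/L) = 4.917e-06 × 1800 × (3.56/5.900) = 0.005340 m³/day.

0.00534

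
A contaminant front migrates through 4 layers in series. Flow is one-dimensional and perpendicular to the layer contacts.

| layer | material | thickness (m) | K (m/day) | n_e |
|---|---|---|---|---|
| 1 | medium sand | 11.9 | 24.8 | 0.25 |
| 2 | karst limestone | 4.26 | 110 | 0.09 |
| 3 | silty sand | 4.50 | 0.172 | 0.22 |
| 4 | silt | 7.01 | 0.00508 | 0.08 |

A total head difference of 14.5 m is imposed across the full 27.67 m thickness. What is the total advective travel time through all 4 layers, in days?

476

With flow normal to the layers, continuity requires the same specific discharge q through every layer.
Σ(b_i/K_i) = 11.9/24.8 + 4.26/110 + 4.50/0.172 + 7.01/0.00508 = 1407 d.
q = Δh / Σ(b_i/K_i) = 14.5 / 1407 = 0.01031 m/day.
In each layer the seepage velocity is v_i = q/n_i, so the layer transit time is t_i = b_i·n_i / q:
  layer 1 (medium sand): t_1 = 11.9 × 0.25 / 0.01031 = 288.6 d
  layer 2 (karst limestone): t_2 = 4.26 × 0.09 / 0.01031 = 37.19 d
  layer 3 (silty sand): t_3 = 4.50 × 0.22 / 0.01031 = 96.04 d
  layer 4 (silt): t_4 = 7.01 × 0.08 / 0.01031 = 54.40 d
Total t = Σ t_i = 476.2 days.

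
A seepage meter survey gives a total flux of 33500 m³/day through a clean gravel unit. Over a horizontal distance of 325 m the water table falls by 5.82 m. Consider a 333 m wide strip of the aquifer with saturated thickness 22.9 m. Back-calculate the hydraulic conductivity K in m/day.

Cross-sectional area A = 333 × 22.9 = 7626 m².
Hydraulic gradient i = Δh / L = 5.82 / 325 = 0.01791.
From Q = K·A·i, K = Q / (A·i) = 33500 / (7626 × 0.01791) = 245.3 m/day.

245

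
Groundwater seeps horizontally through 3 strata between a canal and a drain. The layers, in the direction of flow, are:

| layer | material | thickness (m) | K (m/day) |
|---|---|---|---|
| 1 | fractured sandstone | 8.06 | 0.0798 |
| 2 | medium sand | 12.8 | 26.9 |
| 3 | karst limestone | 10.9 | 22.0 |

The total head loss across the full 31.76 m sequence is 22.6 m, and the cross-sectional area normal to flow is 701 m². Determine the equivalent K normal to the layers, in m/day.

0.311

Flow is perpendicular to layering, so the layers act in series and the equivalent K is the thickness-weighted harmonic mean.
Total thickness L = 8.06 + 12.8 + 10.9 = 31.76 m.
Σ(b_i/K_i) = 8.06/0.0798 + 12.8/26.9 + 10.9/22.0 = 102.0 d.
K_eq = L / Σ(b_i/K_i) = 31.76 / 102.0 = 0.3115 m/day.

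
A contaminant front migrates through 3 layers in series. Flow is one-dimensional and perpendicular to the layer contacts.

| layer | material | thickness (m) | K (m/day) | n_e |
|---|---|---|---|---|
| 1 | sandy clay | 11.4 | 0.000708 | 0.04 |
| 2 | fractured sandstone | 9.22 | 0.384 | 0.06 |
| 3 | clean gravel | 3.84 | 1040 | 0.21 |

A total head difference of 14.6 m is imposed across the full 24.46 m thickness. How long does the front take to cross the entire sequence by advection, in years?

With flow normal to the layers, continuity requires the same specific discharge q through every layer.
Σ(b_i/K_i) = 11.4/0.000708 + 9.22/0.384 + 3.84/1040 = 16126 d.
q = Δh / Σ(b_i/K_i) = 14.6 / 16126 = 0.0009054 m/day.
In each layer the seepage velocity is v_i = q/n_i, so the layer transit time is t_i = b_i·n_i / q:
  layer 1 (sandy clay): t_1 = 11.4 × 0.04 / 0.0009054 = 503.7 d
  layer 2 (fractured sandstone): t_2 = 9.22 × 0.06 / 0.0009054 = 611.0 d
  layer 3 (clean gravel): t_3 = 3.84 × 0.21 / 0.0009054 = 890.7 d
Total t = Σ t_i = 2005 days = 5.490 years.

5.49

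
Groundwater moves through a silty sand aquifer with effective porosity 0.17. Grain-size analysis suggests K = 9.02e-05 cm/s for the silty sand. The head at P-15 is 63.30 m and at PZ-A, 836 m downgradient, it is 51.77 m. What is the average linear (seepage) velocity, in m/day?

Convert K: 9.02e-05 cm/s × 864 = 0.07793 m/day.
Hydraulic gradient i = (63.30 − 51.77) / 836 = 11.53 / 836 = 0.01379.
Darcy flux q = K · i = 0.07793 × 0.01379 = 0.001075 m/day.
Seepage velocity v = q / n_e = 0.001075 / 0.17 = 0.006323 m/day.

0.00632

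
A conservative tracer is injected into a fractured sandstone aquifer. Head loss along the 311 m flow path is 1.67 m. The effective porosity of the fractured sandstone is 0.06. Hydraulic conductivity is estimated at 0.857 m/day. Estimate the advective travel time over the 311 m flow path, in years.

Hydraulic gradient i = Δh / L = 1.67 / 311 = 0.005370.
Darcy flux q = K · i = 0.8570 × 0.005370 = 0.004602 m/day.
Seepage velocity v = q / n_e = 0.004602 / 0.06 = 0.07670 m/day.
Travel time t = L / v = 311 / 0.07670 = 4055 days = 11.10 years.

11.1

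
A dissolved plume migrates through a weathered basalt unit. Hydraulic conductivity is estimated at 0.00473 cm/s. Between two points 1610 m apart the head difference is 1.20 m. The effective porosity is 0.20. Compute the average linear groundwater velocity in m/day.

0.0152

Convert K: 0.00473 cm/s × 864 = 4.087 m/day.
Hydraulic gradient i = Δh / L = 1.20 / 1610 = 0.0007453.
Darcy flux q = K · i = 4.087 × 0.0007453 = 0.003046 m/day.
Seepage velocity v = q / n_e = 0.003046 / 0.20 = 0.01523 m/day.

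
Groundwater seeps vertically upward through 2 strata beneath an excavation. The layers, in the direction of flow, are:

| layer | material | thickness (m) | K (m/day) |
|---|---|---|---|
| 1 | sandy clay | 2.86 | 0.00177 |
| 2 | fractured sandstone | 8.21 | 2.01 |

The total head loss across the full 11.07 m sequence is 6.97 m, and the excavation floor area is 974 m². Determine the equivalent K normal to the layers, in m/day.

Flow is perpendicular to layering, so the layers act in series and the equivalent K is the thickness-weighted harmonic mean.
Total thickness L = 2.86 + 8.21 = 11.07 m.
Σ(b_i/K_i) = 2.86/0.00177 + 8.21/2.01 = 1620 d.
K_eq = L / Σ(b_i/K_i) = 11.07 / 1620 = 0.006834 m/day.

0.00683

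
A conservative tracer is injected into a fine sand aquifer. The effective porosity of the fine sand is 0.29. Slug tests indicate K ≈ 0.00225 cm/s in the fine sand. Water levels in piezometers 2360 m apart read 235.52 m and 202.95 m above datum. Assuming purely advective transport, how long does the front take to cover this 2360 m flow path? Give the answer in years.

Convert K: 0.00225 cm/s × 864 = 1.944 m/day.
Hydraulic gradient i = (235.52 − 202.95) / 2360 = 32.57 / 2360 = 0.01380.
Darcy flux q = K · i = 1.944 × 0.01380 = 0.02683 m/day.
Seepage velocity v = q / n_e = 0.02683 / 0.29 = 0.09251 m/day.
Travel time t = L / v = 2360 / 0.09251 = 25510 days = 69.84 years.

69.8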